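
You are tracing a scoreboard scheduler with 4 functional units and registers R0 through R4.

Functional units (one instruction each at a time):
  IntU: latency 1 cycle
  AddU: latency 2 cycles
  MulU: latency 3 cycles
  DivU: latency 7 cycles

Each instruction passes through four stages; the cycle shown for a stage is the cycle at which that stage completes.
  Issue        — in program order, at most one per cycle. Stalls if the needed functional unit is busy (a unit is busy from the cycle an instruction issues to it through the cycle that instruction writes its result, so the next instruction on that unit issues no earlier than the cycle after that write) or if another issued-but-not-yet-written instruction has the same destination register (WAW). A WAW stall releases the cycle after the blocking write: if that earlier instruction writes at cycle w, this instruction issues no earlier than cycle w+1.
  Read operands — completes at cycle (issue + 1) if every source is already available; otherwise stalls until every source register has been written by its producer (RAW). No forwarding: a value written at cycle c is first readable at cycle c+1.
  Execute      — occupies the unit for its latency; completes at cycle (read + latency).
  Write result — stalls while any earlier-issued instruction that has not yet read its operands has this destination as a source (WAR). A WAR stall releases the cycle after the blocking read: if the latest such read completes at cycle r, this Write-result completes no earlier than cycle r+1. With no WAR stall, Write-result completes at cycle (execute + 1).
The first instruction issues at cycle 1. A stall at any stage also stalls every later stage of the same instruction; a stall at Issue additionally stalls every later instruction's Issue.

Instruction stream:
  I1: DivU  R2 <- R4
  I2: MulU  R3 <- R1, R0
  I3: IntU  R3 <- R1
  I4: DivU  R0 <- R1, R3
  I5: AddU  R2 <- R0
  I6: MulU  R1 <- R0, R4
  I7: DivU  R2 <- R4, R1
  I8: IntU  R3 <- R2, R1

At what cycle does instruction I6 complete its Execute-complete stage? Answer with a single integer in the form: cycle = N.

cycle = 24

[I1] 1/2/9/10
[I2] 2/3/6/7
[I3] 8/9/10/11  (WAW R3: wait I2 write@7)
[I4] 11/12/19/20  (struct: DivU busy until I1 writes@10)
[I5] 12/21/23/24  (RAW R0: wait I4 write@20)
[I6] 13/21/24/25  (RAW R0: wait I4 write@20)
[I7] 25/26/33/34  (WAW R2: wait I5 write@24)
[I8] 26/35/36/37  (RAW R2: wait I7 write@34)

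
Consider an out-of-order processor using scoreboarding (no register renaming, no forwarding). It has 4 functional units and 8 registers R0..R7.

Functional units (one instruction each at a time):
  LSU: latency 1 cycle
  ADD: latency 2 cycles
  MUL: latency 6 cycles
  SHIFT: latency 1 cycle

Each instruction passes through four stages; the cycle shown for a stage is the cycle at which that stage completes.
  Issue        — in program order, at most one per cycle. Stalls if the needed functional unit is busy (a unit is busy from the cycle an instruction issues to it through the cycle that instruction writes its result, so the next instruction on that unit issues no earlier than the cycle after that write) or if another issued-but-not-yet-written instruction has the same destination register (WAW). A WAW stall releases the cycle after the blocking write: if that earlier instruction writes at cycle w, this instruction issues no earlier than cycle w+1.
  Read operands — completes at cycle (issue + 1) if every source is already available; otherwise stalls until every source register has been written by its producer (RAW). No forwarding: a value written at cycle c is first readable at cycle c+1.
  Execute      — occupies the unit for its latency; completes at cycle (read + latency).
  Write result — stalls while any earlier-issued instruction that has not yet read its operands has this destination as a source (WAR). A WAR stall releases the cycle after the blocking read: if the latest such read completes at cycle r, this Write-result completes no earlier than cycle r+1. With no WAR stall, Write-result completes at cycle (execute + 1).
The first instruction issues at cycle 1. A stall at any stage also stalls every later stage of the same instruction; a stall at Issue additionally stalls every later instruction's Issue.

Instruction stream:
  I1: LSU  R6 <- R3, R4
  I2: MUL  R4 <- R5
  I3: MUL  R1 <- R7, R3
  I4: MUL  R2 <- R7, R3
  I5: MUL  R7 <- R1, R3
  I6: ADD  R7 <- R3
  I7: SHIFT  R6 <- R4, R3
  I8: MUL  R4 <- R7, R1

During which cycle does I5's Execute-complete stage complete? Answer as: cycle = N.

cycle = 36

c1: issue I1 (LSU)
c2: I1 read-ops · issue I2 (MUL)
c3: I1 finished on LSU · I2 read-ops
c4: I1→R6
c9: I2 finished on MUL
c10: I2→R4
c11: issue I3 (MUL)
c12: I3 read-ops
c18: I3 finished on MUL
c19: I3→R1
c20: issue I4 (MUL)
c21: I4 read-ops
c27: I4 finished on MUL
c28: I4→R2
c29: issue I5 (MUL)
c30: I5 read-ops
c36: I5 finished on MUL
c37: I5→R7
c38: issue I6 (ADD)
c39: I6 read-ops · issue I7 (SHIFT)
c40: I7 read-ops · issue I8 (MUL)
c41: I6 finished on ADD · I7 finished on SHIFT
c42: I6→R7 · I7→R6
c43: I8 read-ops
c49: I8 finished on MUL
c50: I8→R4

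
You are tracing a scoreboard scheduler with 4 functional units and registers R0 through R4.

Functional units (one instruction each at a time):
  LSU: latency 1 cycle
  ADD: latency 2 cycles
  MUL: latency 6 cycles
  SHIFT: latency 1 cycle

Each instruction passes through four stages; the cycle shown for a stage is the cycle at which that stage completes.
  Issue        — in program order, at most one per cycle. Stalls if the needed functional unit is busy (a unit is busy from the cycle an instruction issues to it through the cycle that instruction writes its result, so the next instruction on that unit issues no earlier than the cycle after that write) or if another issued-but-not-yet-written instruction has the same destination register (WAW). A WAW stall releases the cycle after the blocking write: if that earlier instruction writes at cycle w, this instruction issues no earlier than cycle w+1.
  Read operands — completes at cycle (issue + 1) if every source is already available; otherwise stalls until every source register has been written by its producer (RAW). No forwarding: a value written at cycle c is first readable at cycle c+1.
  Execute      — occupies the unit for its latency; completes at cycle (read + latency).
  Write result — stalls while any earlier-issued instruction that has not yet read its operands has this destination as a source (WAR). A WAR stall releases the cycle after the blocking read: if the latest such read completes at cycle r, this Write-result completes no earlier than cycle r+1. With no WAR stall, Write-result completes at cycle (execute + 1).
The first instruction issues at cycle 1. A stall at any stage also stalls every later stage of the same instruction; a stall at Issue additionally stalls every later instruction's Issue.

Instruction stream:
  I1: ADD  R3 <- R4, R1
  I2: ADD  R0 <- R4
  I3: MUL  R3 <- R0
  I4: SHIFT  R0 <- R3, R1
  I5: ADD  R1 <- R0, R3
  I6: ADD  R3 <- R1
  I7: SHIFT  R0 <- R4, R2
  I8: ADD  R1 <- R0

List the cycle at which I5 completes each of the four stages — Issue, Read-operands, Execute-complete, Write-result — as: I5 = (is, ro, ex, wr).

cycle 1: issue I1 (ADD)
cycle 2: I1 read-ops
cycle 4: I1 finished on ADD
cycle 5: I1→R3
cycle 6: issue I2 (ADD)
cycle 7: I2 read-ops; issue I3 (MUL)
cycle 9: I2 finished on ADD
cycle 10: I2→R0
cycle 11: I3 read-ops; issue I4 (SHIFT)
cycle 12: issue I5 (ADD)
cycle 17: I3 finished on MUL
cycle 18: I3→R3
cycle 19: I4 read-ops
cycle 20: I4 finished on SHIFT
cycle 21: I4→R0
cycle 22: I5 read-ops
cycle 24: I5 finished on ADD
cycle 25: I5→R1
cycle 26: issue I6 (ADD)
cycle 27: I6 read-ops; issue I7 (SHIFT)
cycle 28: I7 read-ops
cycle 29: I6 finished on ADD; I7 finished on SHIFT
cycle 30: I6→R3; I7→R0
cycle 31: issue I8 (ADD)
cycle 32: I8 read-ops
cycle 34: I8 finished on ADD
cycle 35: I8→R1

I5 = (12, 22, 24, 25)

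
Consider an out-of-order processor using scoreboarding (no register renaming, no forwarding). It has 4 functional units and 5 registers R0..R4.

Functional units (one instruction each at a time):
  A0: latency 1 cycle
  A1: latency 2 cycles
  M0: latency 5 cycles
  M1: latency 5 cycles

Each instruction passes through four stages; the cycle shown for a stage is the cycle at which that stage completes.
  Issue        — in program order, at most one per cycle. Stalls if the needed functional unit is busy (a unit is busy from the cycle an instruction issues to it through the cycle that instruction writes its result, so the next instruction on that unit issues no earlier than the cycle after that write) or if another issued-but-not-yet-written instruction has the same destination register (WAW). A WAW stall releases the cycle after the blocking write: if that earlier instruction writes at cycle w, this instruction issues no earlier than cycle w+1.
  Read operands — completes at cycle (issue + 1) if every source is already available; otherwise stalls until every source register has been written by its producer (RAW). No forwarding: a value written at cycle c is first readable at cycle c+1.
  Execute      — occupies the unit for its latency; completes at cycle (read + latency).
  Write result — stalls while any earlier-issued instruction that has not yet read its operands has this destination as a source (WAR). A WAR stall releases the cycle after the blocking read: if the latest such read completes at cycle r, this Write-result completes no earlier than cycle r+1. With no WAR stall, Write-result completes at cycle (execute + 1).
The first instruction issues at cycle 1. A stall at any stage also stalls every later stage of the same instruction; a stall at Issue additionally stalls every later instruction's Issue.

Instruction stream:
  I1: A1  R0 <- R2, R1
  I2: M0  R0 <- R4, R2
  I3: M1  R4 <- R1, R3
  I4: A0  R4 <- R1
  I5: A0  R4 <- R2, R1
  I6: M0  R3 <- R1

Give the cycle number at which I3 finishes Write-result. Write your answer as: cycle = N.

cycle 1: issue I1 (A1)
cycle 2: I1 read-ops
cycle 4: I1 finished on A1
cycle 5: I1→R0
cycle 6: issue I2 (M0)
cycle 7: I2 read-ops · issue I3 (M1)
cycle 8: I3 read-ops
cycle 12: I2 finished on M0
cycle 13: I2→R0 · I3 finished on M1
cycle 14: I3→R4
cycle 15: issue I4 (A0)
cycle 16: I4 read-ops
cycle 17: I4 finished on A0
cycle 18: I4→R4
cycle 19: issue I5 (A0)
cycle 20: I5 read-ops · issue I6 (M0)
cycle 21: I5 finished on A0 · I6 read-ops
cycle 22: I5→R4
cycle 26: I6 finished on M0
cycle 27: I6→R3

cycle = 14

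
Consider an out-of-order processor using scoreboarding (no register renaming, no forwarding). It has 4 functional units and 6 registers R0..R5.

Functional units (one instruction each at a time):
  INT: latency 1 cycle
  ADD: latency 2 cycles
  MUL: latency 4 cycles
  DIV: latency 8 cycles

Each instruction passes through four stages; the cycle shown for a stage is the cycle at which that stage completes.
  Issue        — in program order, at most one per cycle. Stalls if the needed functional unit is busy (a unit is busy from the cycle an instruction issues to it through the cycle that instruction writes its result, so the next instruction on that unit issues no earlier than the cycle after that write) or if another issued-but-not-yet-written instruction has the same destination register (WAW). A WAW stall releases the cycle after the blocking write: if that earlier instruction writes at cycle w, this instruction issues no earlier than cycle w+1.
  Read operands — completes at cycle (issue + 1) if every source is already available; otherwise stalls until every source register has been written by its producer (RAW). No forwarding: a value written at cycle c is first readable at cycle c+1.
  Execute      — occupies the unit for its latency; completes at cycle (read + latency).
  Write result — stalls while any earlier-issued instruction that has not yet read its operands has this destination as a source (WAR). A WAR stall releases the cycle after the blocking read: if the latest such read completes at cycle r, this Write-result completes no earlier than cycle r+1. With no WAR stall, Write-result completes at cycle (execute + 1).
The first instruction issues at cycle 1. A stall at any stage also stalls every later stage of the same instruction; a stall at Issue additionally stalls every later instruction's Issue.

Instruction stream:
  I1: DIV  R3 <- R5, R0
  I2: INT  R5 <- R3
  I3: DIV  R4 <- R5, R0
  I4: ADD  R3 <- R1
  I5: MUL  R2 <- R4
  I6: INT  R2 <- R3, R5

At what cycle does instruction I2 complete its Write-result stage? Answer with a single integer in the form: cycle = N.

cycle = 14

t=1  I1 dispatched to DIV
t=2  I1 operands ready, I2 dispatched to INT
t=10  I1 complete
t=11  R3←I1
t=12  I2 operands ready, I3 dispatched to DIV
t=13  I2 complete, I4 dispatched to ADD
t=14  R5←I2, I4 operands ready, I5 dispatched to MUL
t=15  I3 operands ready
t=16  I4 complete
t=17  R3←I4
t=23  I3 complete
t=24  R4←I3
t=25  I5 operands ready
t=29  I5 complete
t=30  R2←I5
t=31  I6 dispatched to INT
t=32  I6 operands ready
t=33  I6 complete
t=34  R2←I6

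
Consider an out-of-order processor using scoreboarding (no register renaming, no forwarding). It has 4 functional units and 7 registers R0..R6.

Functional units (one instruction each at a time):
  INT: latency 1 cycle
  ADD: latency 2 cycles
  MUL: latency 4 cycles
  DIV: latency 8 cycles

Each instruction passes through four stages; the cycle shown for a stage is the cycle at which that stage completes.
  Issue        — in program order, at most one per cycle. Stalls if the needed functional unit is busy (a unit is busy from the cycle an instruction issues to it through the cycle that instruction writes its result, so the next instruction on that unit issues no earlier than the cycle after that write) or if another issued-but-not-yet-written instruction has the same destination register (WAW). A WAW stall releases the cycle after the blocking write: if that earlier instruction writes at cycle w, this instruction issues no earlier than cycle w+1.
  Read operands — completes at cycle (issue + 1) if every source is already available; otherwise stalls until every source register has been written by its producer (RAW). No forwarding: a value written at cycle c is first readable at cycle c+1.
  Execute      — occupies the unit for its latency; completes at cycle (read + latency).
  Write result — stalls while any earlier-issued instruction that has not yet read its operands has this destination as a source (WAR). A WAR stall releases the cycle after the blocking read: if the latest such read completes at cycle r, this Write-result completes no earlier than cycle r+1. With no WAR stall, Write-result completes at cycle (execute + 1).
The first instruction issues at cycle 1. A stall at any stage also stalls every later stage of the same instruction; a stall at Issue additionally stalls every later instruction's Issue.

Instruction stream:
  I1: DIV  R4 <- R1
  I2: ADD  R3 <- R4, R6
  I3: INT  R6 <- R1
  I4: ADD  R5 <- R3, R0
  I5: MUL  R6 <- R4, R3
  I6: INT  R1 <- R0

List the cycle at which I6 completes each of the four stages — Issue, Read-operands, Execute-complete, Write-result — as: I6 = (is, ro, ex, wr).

I6 = (18, 19, 20, 21)

c1: I1→DIV
c2: I1 RO, I2→ADD
c3: I3→INT
c4: I3 RO
c5: I3 EX
c10: I1 EX
c11: I1 WR R4
c12: I2 RO
c13: I3 WR R6
c14: I2 EX
c15: I2 WR R3
c16: I4→ADD
c17: I4 RO, I5→MUL
c18: I5 RO, I6→INT
c19: I4 EX, I6 RO
c20: I4 WR R5, I6 EX
c21: I6 WR R1
c22: I5 EX
c23: I5 WR R6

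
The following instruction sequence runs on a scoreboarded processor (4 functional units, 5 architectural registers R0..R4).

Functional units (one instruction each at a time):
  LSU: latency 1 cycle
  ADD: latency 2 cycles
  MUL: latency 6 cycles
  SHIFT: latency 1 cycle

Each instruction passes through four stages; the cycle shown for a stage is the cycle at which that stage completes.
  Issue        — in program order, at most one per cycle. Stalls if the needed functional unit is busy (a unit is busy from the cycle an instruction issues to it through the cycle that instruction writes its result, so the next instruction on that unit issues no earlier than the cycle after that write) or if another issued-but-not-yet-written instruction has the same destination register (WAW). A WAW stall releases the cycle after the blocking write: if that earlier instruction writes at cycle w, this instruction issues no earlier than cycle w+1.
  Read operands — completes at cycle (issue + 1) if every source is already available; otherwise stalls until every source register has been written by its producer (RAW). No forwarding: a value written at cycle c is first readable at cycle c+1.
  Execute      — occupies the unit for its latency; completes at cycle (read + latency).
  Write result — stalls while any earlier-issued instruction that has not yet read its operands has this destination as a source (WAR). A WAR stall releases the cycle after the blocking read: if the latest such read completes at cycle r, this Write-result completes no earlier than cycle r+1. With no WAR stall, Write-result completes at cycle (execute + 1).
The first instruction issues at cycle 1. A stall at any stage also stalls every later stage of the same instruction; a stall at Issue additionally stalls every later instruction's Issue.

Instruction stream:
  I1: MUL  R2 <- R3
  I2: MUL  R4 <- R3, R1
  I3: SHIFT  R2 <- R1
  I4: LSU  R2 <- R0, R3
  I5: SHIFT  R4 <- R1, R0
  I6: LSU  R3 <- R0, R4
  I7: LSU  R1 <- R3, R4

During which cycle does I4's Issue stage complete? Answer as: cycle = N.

c1: I1 issues→MUL
c2: I1 reads
c8: I1 exec-done
c9: I1 writes R2
c10: I2 issues→MUL
c11: I2 reads, I3 issues→SHIFT
c12: I3 reads
c13: I3 exec-done
c14: I3 writes R2
c15: I4 issues→LSU
c16: I4 reads
c17: I2 exec-done, I4 exec-done
c18: I2 writes R4, I4 writes R2
c19: I5 issues→SHIFT
c20: I5 reads, I6 issues→LSU
c21: I5 exec-done
c22: I5 writes R4
c23: I6 reads
c24: I6 exec-done
c25: I6 writes R3
c26: I7 issues→LSU
c27: I7 reads
c28: I7 exec-done
c29: I7 writes R1

cycle = 15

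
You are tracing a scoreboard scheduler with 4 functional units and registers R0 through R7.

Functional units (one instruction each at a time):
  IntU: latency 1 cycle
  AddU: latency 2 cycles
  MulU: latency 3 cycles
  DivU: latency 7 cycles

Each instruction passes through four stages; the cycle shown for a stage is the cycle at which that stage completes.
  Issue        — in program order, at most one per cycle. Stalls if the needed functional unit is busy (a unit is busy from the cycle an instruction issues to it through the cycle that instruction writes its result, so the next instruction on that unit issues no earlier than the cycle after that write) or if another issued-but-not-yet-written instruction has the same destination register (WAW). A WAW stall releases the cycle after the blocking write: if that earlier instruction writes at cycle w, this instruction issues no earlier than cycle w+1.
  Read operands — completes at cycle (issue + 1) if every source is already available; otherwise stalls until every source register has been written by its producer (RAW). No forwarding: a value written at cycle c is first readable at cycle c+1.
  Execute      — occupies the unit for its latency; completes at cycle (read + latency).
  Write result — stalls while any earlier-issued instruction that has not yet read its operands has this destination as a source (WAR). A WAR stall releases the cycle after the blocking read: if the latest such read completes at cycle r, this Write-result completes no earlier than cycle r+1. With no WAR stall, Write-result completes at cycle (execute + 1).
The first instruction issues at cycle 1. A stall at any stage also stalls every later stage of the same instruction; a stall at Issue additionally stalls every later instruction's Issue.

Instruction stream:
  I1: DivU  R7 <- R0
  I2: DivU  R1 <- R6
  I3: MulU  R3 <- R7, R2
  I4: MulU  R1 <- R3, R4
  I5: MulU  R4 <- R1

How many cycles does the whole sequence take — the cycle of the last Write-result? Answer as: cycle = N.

t=1  I1→DivU
t=2  I1 RO
t=9  I1 EX
t=10  I1 WR R7
t=11  I2→DivU
t=12  I2 RO · I3→MulU
t=13  I3 RO
t=16  I3 EX
t=17  I3 WR R3
t=19  I2 EX
t=20  I2 WR R1
t=21  I4→MulU
t=22  I4 RO
t=25  I4 EX
t=26  I4 WR R1
t=27  I5→MulU
t=28  I5 RO
t=31  I5 EX
t=32  I5 WR R4

cycle = 32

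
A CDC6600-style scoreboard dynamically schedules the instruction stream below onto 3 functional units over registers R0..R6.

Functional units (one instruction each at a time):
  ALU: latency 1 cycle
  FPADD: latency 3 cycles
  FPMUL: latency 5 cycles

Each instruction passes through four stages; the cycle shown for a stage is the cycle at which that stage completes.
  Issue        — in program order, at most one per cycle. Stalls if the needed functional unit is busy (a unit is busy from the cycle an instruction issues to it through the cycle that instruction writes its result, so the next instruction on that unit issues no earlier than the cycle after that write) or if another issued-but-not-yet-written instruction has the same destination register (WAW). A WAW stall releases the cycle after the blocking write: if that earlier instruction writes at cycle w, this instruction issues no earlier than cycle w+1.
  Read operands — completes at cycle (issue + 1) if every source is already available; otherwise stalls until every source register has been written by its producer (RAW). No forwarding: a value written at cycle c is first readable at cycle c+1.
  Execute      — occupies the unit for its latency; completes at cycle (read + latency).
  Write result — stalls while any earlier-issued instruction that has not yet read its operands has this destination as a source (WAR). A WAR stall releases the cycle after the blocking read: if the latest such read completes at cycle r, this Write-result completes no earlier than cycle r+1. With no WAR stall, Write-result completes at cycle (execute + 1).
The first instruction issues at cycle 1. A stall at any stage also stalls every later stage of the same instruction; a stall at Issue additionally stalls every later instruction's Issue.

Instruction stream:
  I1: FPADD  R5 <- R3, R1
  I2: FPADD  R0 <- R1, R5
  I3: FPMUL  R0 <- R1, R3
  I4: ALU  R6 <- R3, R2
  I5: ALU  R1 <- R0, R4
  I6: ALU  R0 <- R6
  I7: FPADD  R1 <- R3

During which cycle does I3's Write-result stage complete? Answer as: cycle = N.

I1  is:1  ro:2  ex:5  wr:6
I2  is:7  ro:8  ex:11  wr:12  — struct: FPADD busy until I1 writes@6
I3  is:13  ro:14  ex:19  wr:20  — WAW R0: wait I2 write@12
I4  is:14  ro:15  ex:16  wr:17
I5  is:18  ro:21  ex:22  wr:23  — struct: ALU busy until I4 writes@17, RAW R0: wait I3 write@20
I6  is:24  ro:25  ex:26  wr:27  — struct: ALU busy until I5 writes@23
I7  is:25  ro:26  ex:29  wr:30

cycle = 20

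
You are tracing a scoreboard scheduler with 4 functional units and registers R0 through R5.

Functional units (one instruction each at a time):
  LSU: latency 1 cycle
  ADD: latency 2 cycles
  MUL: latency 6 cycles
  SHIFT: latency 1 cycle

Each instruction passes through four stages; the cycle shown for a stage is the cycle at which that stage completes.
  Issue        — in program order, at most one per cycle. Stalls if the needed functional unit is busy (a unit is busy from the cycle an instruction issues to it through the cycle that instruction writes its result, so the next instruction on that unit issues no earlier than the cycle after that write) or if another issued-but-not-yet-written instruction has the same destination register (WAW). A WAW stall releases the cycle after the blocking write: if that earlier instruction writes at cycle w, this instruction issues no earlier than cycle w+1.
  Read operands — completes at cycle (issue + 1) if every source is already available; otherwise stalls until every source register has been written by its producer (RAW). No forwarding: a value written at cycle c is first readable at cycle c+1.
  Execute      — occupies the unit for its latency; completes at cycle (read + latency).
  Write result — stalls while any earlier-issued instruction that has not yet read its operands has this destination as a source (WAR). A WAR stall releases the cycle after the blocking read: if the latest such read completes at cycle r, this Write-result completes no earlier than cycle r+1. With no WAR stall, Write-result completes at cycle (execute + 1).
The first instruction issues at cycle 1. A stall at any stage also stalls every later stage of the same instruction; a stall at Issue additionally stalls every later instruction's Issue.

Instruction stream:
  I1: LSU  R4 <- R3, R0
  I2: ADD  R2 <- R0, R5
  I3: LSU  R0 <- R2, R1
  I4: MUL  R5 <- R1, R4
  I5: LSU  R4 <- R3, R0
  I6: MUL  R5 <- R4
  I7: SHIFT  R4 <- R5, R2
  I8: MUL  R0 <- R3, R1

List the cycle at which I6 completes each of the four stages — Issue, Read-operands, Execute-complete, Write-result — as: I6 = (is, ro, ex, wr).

cycle 1: I1 issues→LSU
cycle 2: I1 reads; I2 issues→ADD
cycle 3: I1 exec-done; I2 reads
cycle 4: I1 writes R4
cycle 5: I2 exec-done; I3 issues→LSU
cycle 6: I2 writes R2; I4 issues→MUL
cycle 7: I3 reads; I4 reads
cycle 8: I3 exec-done
cycle 9: I3 writes R0
cycle 10: I5 issues→LSU
cycle 11: I5 reads
cycle 12: I5 exec-done
cycle 13: I4 exec-done; I5 writes R4
cycle 14: I4 writes R5
cycle 15: I6 issues→MUL
cycle 16: I6 reads; I7 issues→SHIFT
cycle 22: I6 exec-done
cycle 23: I6 writes R5
cycle 24: I7 reads; I8 issues→MUL
cycle 25: I7 exec-done; I8 reads
cycle 26: I7 writes R4
cycle 31: I8 exec-done
cycle 32: I8 writes R0

I6 = (15, 16, 22, 23)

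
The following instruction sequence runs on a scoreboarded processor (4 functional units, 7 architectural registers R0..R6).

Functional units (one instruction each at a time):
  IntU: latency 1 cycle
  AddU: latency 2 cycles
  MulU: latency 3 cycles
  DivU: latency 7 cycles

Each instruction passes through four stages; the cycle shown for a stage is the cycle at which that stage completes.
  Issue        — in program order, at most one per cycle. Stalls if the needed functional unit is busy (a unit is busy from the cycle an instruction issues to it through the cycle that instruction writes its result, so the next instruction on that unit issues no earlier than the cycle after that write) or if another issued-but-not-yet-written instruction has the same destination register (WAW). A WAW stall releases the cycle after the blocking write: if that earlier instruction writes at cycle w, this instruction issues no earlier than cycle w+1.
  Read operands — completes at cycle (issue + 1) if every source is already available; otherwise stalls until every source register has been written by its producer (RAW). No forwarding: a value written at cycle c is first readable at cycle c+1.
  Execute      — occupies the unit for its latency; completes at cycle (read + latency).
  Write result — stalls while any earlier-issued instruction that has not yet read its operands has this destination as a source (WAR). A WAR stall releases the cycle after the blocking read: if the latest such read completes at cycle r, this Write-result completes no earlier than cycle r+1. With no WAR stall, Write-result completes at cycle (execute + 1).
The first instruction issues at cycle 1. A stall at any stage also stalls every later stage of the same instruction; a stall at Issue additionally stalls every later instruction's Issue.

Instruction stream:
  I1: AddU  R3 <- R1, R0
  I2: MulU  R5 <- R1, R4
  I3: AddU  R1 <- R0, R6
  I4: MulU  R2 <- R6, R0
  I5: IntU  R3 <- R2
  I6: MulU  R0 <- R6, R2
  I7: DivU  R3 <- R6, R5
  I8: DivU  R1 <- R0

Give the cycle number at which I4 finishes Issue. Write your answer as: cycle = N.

c1: I1 issues→AddU
c2: I1 reads · I2 issues→MulU
c3: I2 reads
c4: I1 exec-done
c5: I1 writes R3
c6: I2 exec-done · I3 issues→AddU
c7: I2 writes R5 · I3 reads
c8: I4 issues→MulU
c9: I3 exec-done · I4 reads · I5 issues→IntU
c10: I3 writes R1
c12: I4 exec-done
c13: I4 writes R2
c14: I5 reads · I6 issues→MulU
c15: I5 exec-done · I6 reads
c16: I5 writes R3
c17: I7 issues→DivU
c18: I6 exec-done · I7 reads
c19: I6 writes R0
c25: I7 exec-done
c26: I7 writes R3
c27: I8 issues→DivU
c28: I8 reads
c35: I8 exec-done
c36: I8 writes R1

cycle = 8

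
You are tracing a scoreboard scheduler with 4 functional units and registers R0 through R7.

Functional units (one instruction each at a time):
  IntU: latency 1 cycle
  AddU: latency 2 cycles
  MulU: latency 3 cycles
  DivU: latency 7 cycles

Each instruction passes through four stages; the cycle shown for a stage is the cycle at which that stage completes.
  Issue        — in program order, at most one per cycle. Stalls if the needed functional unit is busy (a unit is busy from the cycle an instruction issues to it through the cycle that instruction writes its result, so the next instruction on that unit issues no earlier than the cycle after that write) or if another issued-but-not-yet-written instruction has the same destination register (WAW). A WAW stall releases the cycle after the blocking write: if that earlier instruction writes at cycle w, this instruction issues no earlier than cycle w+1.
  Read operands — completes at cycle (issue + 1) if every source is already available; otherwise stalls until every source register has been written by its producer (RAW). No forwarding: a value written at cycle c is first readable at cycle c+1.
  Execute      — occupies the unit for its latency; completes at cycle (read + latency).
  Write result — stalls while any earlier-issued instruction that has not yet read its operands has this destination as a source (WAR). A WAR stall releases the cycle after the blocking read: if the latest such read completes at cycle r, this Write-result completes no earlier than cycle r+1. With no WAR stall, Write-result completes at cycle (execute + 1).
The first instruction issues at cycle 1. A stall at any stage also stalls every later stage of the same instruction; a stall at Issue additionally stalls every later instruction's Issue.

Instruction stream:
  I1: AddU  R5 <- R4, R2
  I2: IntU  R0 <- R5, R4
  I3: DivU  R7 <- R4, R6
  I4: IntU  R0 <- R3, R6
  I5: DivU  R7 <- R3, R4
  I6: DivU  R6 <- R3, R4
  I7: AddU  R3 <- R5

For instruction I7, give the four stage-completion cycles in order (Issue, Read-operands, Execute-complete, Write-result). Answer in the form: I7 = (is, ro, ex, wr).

I7 = (24, 25, 27, 28)

1) issue 1, read 2, done 4, write 5
2) issue 2, read 6, done 7, write 8  <RAW R5: wait I1 write@5>
3) issue 3, read 4, done 11, write 12
4) issue 9, read 10, done 11, write 12  <struct: IntU busy until I2 writes@8>
5) issue 13, read 14, done 21, write 22  <struct: DivU busy until I3 writes@12>
6) issue 23, read 24, done 31, write 32  <struct: DivU busy until I5 writes@22>
7) issue 24, read 25, done 27, write 28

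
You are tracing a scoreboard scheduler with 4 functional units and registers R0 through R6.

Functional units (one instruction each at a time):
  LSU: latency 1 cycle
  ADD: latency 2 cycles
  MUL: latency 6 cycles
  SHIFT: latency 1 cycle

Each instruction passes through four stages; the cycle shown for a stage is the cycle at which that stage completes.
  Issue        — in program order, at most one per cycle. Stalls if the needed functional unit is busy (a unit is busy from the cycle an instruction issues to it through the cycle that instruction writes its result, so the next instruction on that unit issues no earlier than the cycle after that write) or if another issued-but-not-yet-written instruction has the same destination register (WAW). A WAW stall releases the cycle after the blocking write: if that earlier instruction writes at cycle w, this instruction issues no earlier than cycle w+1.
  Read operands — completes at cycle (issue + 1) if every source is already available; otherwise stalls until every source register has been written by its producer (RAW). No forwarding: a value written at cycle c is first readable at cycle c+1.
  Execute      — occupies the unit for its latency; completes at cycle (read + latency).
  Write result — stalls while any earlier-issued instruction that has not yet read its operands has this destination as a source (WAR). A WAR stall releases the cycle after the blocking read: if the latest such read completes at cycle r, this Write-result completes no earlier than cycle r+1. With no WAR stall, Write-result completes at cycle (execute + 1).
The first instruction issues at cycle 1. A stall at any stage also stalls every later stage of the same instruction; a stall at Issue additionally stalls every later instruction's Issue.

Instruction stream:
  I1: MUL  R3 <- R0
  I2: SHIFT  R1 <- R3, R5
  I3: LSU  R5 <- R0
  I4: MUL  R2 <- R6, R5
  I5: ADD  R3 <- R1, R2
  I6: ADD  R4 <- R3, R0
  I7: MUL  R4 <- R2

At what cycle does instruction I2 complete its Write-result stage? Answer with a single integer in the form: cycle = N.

I1: IS=1 RO=2 EX=8 WR=9
I2: IS=2 RO=10 EX=11 WR=12  [RAW R3: wait I1 write@9]
I3: IS=3 RO=4 EX=5 WR=11  [WAR R5: wait I2 read@10]
I4: IS=10 RO=12 EX=18 WR=19  [struct: MUL busy until I1 writes@9; RAW R5: wait I3 write@11]
I5: IS=11 RO=20 EX=22 WR=23  [RAW R2: wait I4 write@19]
I6: IS=24 RO=25 EX=27 WR=28  [struct: ADD busy until I5 writes@23]
I7: IS=29 RO=30 EX=36 WR=37  [WAW R4: wait I6 write@28]

cycle = 12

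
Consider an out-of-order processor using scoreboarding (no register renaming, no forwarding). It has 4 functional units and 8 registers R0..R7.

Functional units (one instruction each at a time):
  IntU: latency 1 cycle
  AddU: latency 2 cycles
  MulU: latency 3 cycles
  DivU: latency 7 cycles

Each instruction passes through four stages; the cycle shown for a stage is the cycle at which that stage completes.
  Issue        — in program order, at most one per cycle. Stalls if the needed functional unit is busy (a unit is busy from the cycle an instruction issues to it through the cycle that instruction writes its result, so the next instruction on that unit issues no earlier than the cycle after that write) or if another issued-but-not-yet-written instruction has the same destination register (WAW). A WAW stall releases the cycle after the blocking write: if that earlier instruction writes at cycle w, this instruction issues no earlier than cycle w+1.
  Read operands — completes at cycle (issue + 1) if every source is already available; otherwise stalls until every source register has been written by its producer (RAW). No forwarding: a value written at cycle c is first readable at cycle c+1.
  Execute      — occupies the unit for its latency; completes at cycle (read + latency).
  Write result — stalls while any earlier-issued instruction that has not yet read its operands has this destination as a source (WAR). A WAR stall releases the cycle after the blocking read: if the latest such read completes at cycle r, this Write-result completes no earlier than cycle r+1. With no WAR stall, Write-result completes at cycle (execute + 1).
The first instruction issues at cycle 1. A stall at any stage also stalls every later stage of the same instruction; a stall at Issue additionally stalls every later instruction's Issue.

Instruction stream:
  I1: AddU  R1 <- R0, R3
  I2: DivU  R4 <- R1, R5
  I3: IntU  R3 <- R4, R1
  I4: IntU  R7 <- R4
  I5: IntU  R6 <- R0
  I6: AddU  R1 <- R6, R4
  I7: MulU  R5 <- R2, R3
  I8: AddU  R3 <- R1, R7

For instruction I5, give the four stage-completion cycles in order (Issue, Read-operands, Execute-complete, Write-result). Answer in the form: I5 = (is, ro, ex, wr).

I5 = (22, 23, 24, 25)

[I1] 1/2/4/5
[I2] 2/6/13/14  (RAW R1: wait I1 write@5)
[I3] 3/15/16/17  (RAW R4: wait I2 write@14)
[I4] 18/19/20/21  (struct: IntU busy until I3 writes@17)
[I5] 22/23/24/25  (struct: IntU busy until I4 writes@21)
[I6] 23/26/28/29  (RAW R6: wait I5 write@25)
[I7] 24/25/28/29
[I8] 30/31/33/34  (struct: AddU busy until I6 writes@29)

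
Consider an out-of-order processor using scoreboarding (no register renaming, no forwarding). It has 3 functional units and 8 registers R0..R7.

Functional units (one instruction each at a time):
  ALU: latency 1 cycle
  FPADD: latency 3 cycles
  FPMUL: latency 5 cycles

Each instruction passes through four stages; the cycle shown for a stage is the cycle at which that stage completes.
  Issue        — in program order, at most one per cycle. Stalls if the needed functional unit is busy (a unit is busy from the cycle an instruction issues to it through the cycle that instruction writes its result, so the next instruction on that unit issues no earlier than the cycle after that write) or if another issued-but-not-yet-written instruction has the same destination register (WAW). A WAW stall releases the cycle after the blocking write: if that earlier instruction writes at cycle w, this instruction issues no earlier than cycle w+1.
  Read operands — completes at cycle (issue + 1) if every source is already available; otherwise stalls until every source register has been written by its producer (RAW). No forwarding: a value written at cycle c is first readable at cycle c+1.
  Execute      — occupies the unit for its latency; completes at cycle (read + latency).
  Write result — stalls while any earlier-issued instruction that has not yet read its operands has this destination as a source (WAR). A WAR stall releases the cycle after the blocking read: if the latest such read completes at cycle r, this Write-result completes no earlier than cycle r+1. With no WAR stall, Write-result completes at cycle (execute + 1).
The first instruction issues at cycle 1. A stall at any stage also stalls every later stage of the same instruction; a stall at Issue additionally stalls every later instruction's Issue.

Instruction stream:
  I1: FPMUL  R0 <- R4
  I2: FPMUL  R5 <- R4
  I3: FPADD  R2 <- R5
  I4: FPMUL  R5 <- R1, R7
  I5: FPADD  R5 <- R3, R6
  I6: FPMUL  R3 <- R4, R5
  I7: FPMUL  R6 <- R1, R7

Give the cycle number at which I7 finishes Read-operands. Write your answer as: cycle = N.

cycle = 39

cycle 1: issue I1 (FPMUL)
cycle 2: I1 read-ops
cycle 7: I1 finished on FPMUL
cycle 8: I1→R0
cycle 9: issue I2 (FPMUL)
cycle 10: I2 read-ops | issue I3 (FPADD)
cycle 15: I2 finished on FPMUL
cycle 16: I2→R5
cycle 17: I3 read-ops | issue I4 (FPMUL)
cycle 18: I4 read-ops
cycle 20: I3 finished on FPADD
cycle 21: I3→R2
cycle 23: I4 finished on FPMUL
cycle 24: I4→R5
cycle 25: issue I5 (FPADD)
cycle 26: I5 read-ops | issue I6 (FPMUL)
cycle 29: I5 finished on FPADD
cycle 30: I5→R5
cycle 31: I6 read-ops
cycle 36: I6 finished on FPMUL
cycle 37: I6→R3
cycle 38: issue I7 (FPMUL)
cycle 39: I7 read-ops
cycle 44: I7 finished on FPMUL
cycle 45: I7→R6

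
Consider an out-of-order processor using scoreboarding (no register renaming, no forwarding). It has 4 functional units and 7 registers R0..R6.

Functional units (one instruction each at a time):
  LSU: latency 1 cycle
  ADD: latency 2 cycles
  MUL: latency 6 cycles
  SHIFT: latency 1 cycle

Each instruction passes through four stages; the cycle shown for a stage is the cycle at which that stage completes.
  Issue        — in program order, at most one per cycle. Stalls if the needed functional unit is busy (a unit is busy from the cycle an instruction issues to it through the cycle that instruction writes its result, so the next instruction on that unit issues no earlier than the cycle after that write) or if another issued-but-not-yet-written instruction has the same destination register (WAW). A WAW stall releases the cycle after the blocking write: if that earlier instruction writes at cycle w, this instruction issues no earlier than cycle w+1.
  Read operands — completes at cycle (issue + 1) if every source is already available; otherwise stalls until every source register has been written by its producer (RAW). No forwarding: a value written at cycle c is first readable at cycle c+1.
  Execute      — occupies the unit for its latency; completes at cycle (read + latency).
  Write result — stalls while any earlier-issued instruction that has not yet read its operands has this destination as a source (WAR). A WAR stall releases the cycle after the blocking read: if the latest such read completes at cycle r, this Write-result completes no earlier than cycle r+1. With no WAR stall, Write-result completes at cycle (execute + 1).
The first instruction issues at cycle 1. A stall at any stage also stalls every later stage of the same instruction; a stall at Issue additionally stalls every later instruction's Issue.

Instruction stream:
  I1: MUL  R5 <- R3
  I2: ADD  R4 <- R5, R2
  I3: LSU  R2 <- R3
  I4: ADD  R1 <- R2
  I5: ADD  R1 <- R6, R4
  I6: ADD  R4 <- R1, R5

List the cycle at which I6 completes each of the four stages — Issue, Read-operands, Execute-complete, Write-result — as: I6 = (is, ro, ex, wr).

c1: I1 issues→MUL
c2: I1 reads, I2 issues→ADD
c3: I3 issues→LSU
c4: I3 reads
c5: I3 exec-done
c8: I1 exec-done
c9: I1 writes R5
c10: I2 reads
c11: I3 writes R2
c12: I2 exec-done
c13: I2 writes R4
c14: I4 issues→ADD
c15: I4 reads
c17: I4 exec-done
c18: I4 writes R1
c19: I5 issues→ADD
c20: I5 reads
c22: I5 exec-done
c23: I5 writes R1
c24: I6 issues→ADD
c25: I6 reads
c27: I6 exec-done
c28: I6 writes R4

I6 = (24, 25, 27, 28)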